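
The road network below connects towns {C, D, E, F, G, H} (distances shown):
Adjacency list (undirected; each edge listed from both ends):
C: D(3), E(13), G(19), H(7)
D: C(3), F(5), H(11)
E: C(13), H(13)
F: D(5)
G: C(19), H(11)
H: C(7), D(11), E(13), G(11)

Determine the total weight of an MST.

Sort edges by weight, then run Kruskal:
C–D (3): add — endpoints in different components.
D–F (5): add — endpoints in different components.
C–H (7): add — endpoints in different components.
D–H (11): skip — D and H already connected.
G–H (11): add — endpoints in different components.
C–E (13): add — endpoints in different components.
MST edges: C–D, D–F, C–H, G–H, C–E; total weight 3+5+7+11+13 = 39.

39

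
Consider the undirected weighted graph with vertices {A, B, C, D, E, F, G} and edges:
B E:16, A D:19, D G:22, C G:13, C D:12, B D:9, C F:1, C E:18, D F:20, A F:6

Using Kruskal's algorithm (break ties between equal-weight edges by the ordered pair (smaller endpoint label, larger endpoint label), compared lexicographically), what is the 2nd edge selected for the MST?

A-F

Kruskal: consider edges lightest-first.
C F (1): add — endpoints in different components.
A F (6): add — endpoints in different components.
B D (9): add — endpoints in different components.
C D (12): add — endpoints in different components.
C G (13): add — endpoints in different components.
B E (16): add — endpoints in different components.
The 2nd edge added is A F.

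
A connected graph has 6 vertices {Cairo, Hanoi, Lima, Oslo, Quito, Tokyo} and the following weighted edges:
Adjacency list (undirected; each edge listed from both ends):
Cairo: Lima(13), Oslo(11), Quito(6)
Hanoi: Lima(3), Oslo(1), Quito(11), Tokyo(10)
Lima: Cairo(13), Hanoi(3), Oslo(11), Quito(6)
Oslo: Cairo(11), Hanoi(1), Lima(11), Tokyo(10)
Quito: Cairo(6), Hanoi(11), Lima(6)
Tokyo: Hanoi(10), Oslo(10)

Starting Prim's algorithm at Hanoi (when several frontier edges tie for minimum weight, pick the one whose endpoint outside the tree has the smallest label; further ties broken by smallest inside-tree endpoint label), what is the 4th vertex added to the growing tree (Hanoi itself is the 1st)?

Quito

Grow the tree from Hanoi using Prim:
Step 1: frontier [Hanoi–Oslo 1, Hanoi–Lima 3, Hanoi–Tokyo 10, Hanoi–Quito 11] → take Hanoi–Oslo (1); add Oslo.
Step 2: frontier [Hanoi–Lima 3, Hanoi–Tokyo 10, Hanoi–Quito 11, Oslo–Tokyo 10, Cairo–Oslo 11, Lima–Oslo 11] → take Hanoi–Lima (3); add Lima.
Step 3: frontier [Hanoi–Tokyo 10, Hanoi–Quito 11, Lima–Quito 6, Cairo–Lima 13, Oslo–Tokyo 10, Cairo–Oslo 11] → take Lima–Quito (6); add Quito.
Step 4: frontier [Hanoi–Tokyo 10, Cairo–Lima 13, Oslo–Tokyo 10, Cairo–Oslo 11, Cairo–Quito 6] → take Cairo–Quito (6); add Cairo.
Step 5: frontier [Hanoi–Tokyo 10, Oslo–Tokyo 10] → take Hanoi–Tokyo (10); add Tokyo.
Vertex order: Hanoi, Oslo, Lima, Quito, Cairo, Tokyo. The 4th vertex is Quito.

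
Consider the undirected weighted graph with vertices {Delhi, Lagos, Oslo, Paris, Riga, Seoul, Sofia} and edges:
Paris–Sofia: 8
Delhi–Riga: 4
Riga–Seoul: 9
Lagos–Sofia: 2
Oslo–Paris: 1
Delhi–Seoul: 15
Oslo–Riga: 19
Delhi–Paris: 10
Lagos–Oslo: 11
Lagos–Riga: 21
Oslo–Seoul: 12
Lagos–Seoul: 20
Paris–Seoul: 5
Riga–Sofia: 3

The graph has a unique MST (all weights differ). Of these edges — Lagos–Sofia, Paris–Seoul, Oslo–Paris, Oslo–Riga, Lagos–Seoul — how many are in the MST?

3

Kruskal's algorithm — process edges by increasing weight (ties by edge label):
Oslo–Paris (1): add. Components now {Seoul} {Oslo,Paris} {Riga} {Sofia} {Lagos} {Delhi}
Lagos–Sofia (2): add. Components now {Seoul} {Oslo,Paris} {Riga} {Lagos,Sofia} {Delhi}
Riga–Sofia (3): add. Components now {Seoul} {Oslo,Paris} {Lagos,Riga,Sofia} {Delhi}
Delhi–Riga (4): add. Components now {Seoul} {Oslo,Paris} {Delhi,Lagos,Riga,Sofia}
Paris–Seoul (5): add. Components now {Oslo,Paris,Seoul} {Delhi,Lagos,Riga,Sofia}
Paris–Sofia (8): add. Components now {Delhi,Lagos,Oslo,Paris,Riga,Seoul,Sofia}
MST edge set: {Oslo–Paris, Lagos–Sofia, Riga–Sofia, Delhi–Riga, Paris–Seoul, Paris–Sofia}.
Of the listed edges, {Lagos–Sofia, Paris–Seoul, Oslo–Paris} are in the MST → 3.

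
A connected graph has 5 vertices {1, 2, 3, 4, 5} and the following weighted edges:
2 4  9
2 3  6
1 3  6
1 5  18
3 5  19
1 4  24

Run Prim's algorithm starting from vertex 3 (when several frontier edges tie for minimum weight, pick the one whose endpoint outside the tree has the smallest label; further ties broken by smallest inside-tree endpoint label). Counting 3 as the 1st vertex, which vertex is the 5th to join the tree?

5

Prim's algorithm from 3:
Step 1: frontier [1 3 6, 2 3 6, 3 5 19] → take 1 3 (6); add 1.
Step 2: frontier [1 5 18, 1 4 24, 2 3 6, 3 5 19] → take 2 3 (6); add 2.
Step 3: frontier [1 5 18, 1 4 24, 2 4 9, 3 5 19] → take 2 4 (9); add 4.
Step 4: frontier [1 5 18, 3 5 19] → take 1 5 (18); add 5.
Vertex order: 3, 1, 2, 4, 5. The 5th vertex is 5.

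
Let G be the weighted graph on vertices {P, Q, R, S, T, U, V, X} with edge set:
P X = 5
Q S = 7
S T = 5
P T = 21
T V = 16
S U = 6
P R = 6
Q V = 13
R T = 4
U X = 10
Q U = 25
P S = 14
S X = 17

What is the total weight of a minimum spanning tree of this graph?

Prim's algorithm from R:
Step 1: frontier [R T 4, P R 6] → take R T (4); add T.
Step 2: frontier [P R 6, S T 5, T V 16, P T 21] → take S T (5); add S.
Step 3: frontier [P R 6, S U 6, Q S 7, P S 14, S X 17, T V 16, P T 21] → take P R (6); add P.
Step 4: frontier [P X 5, S U 6, Q S 7, S X 17, T V 16] → take P X (5); add X.
Step 5: frontier [S U 6, Q S 7, T V 16, U X 10] → take S U (6); add U.
Step 6: frontier [Q S 7, T V 16, Q U 25] → take Q S (7); add Q.
Step 7: frontier [Q V 13, T V 16] → take Q V (13); add V.
MST edges: R T, S T, P R, P X, S U, Q S, Q V; total weight 4+5+6+5+6+7+13 = 46.

46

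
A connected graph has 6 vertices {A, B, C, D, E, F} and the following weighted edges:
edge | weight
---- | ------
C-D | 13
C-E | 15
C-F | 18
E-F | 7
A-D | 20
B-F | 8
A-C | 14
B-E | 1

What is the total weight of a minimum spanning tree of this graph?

50

Kruskal's algorithm — process edges by increasing weight (ties by edge label):
B-E (1): add — endpoints in different components.
E-F (7): add — endpoints in different components.
B-F (8): skip — B and F already connected.
C-D (13): add — endpoints in different components.
A-C (14): add — endpoints in different components.
C-E (15): add — endpoints in different components.
MST edges: B-E, E-F, C-D, A-C, C-E; total weight 1+7+13+14+15 = 50.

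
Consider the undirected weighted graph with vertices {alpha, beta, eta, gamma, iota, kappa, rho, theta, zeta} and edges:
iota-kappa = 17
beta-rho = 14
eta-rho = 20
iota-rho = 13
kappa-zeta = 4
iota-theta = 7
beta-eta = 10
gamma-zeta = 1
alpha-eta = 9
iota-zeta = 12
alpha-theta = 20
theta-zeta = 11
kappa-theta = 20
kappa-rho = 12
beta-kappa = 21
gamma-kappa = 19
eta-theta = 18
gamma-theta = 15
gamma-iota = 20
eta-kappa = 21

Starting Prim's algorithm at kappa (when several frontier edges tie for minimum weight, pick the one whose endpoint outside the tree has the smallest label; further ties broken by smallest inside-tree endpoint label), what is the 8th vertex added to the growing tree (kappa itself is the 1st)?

Prim, starting at kappa.
Step 1: cheapest edge leaving the tree is kappa-zeta (4); add zeta.
Step 2: cheapest edge leaving the tree is gamma-zeta (1); add gamma.
Step 3: cheapest edge leaving the tree is theta-zeta (11); add theta.
Step 4: cheapest edge leaving the tree is iota-theta (7); add iota.
Step 5: cheapest edge leaving the tree is kappa-rho (12); add rho.
Step 6: cheapest edge leaving the tree is beta-rho (14); add beta.
Step 7: cheapest edge leaving the tree is beta-eta (10); add eta.
Step 8: cheapest edge leaving the tree is alpha-eta (9); add alpha.
Vertex order: kappa, zeta, gamma, theta, iota, rho, beta, eta, alpha. The 8th vertex is eta.

eta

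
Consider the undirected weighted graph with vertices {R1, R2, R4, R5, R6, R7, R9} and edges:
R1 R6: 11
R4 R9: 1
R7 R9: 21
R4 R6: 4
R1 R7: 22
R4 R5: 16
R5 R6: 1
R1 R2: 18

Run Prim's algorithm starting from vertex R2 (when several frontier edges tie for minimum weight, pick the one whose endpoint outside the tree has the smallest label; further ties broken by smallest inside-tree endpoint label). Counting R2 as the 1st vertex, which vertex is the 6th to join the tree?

Prim's algorithm from R2:
Step 1: frontier [R1 R2 18] → take R1 R2 (18); add R1.
Step 2: frontier [R1 R6 11, R1 R7 22] → take R1 R6 (11); add R6.
Step 3: frontier [R1 R7 22, R5 R6 1, R4 R6 4] → take R5 R6 (1); add R5.
Step 4: frontier [R1 R7 22, R4 R5 16, R4 R6 4] → take R4 R6 (4); add R4.
Step 5: frontier [R1 R7 22, R4 R9 1] → take R4 R9 (1); add R9.
Step 6: frontier [R1 R7 22, R7 R9 21] → take R7 R9 (21); add R7.
Vertex order: R2, R1, R6, R5, R4, R9, R7. The 6th vertex is R9.

R9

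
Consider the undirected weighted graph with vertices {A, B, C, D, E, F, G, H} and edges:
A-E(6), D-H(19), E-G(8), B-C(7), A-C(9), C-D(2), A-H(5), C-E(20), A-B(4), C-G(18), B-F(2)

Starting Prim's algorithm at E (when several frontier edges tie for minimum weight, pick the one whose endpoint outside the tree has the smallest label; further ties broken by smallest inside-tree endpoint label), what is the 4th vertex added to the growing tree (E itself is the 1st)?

F

Prim's algorithm from E:
Step 1: frontier [A-E 6, E-G 8, C-E 20] → take A-E (6); add A.
Step 2: frontier [A-B 4, A-H 5, A-C 9, E-G 8, C-E 20] → take A-B (4); add B.
Step 3: frontier [A-H 5, A-C 9, B-F 2, B-C 7, E-G 8, C-E 20] → take B-F (2); add F.
Step 4: frontier [A-H 5, A-C 9, B-C 7, E-G 8, C-E 20] → take A-H (5); add H.
Step 5: frontier [A-C 9, B-C 7, E-G 8, C-E 20, D-H 19] → take B-C (7); add C.
Step 6: frontier [C-D 2, C-G 18, E-G 8, D-H 19] → take C-D (2); add D.
Step 7: frontier [C-G 18, E-G 8] → take E-G (8); add G.
Vertex order: E, A, B, F, H, C, D, G. The 4th vertex is F.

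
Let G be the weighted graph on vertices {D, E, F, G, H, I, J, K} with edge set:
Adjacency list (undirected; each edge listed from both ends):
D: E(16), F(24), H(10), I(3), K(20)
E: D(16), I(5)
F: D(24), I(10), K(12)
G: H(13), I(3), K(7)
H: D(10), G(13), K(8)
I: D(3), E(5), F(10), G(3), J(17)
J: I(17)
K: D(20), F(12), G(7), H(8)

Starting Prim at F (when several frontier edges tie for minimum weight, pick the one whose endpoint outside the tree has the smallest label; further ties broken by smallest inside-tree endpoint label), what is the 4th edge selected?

Prim, starting at F.
Step 1: cheapest edge leaving the tree is F I (10); add I.
Step 2: cheapest edge leaving the tree is D I (3); add D.
Step 3: cheapest edge leaving the tree is G I (3); add G.
Step 4: cheapest edge leaving the tree is E I (5); add E.
Step 5: cheapest edge leaving the tree is G K (7); add K.
Step 6: cheapest edge leaving the tree is H K (8); add H.
Step 7: cheapest edge leaving the tree is I J (17); add J.
The 4th edge added is E I.

E-I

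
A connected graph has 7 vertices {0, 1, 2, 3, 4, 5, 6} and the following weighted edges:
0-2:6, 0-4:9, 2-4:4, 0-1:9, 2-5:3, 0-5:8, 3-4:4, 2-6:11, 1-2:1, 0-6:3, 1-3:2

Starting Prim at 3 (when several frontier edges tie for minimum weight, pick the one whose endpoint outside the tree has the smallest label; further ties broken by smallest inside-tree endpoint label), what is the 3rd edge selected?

2-5

Grow the tree from 3 using Prim:
Step 1: frontier [1-3 2, 3-4 4] → take 1-3 (2); add 1.
Step 2: frontier [1-2 1, 0-1 9, 3-4 4] → take 1-2 (1); add 2.
Step 3: frontier [0-1 9, 2-5 3, 2-4 4, 0-2 6, 2-6 11, 3-4 4] → take 2-5 (3); add 5.
Step 4: frontier [0-1 9, 2-4 4, 0-2 6, 2-6 11, 3-4 4, 0-5 8] → take 2-4 (4); add 4.
Step 5: frontier [0-1 9, 0-2 6, 2-6 11, 0-4 9, 0-5 8] → take 0-2 (6); add 0.
Step 6: frontier [0-6 3, 2-6 11] → take 0-6 (3); add 6.
The 3rd edge added is 2-5.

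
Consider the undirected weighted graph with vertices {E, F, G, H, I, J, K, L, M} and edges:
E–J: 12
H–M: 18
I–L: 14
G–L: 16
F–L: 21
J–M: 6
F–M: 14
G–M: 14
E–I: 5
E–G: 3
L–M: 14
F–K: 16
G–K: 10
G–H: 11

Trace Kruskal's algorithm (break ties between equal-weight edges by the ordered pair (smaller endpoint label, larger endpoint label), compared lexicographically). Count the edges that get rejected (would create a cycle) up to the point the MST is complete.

1

Sort edges by weight, then run Kruskal:
E–G (3): add — endpoints in different components.
E–I (5): add — endpoints in different components.
J–M (6): add — endpoints in different components.
G–K (10): add — endpoints in different components.
G–H (11): add — endpoints in different components.
E–J (12): add — endpoints in different components.
F–M (14): add — endpoints in different components.
G–M (14): skip — G and M already connected.
I–L (14): add — endpoints in different components.
Edges rejected before the tree was complete: 1.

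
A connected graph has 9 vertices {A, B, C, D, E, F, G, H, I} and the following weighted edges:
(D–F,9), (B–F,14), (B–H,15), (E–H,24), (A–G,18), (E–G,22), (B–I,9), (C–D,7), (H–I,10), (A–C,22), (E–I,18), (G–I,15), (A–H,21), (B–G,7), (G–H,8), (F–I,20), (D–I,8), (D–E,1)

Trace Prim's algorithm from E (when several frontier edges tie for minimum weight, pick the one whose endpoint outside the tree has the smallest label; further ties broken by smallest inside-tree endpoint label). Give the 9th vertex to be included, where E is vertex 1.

A

Grow the tree from E using Prim:
Step 1: cheapest edge leaving the tree is D–E (1); add D.
Step 2: cheapest edge leaving the tree is C–D (7); add C.
Step 3: cheapest edge leaving the tree is D–I (8); add I.
Step 4: cheapest edge leaving the tree is B–I (9); add B.
Step 5: cheapest edge leaving the tree is B–G (7); add G.
Step 6: cheapest edge leaving the tree is G–H (8); add H.
Step 7: cheapest edge leaving the tree is D–F (9); add F.
Step 8: cheapest edge leaving the tree is A–G (18); add A.
Vertex order: E, D, C, I, B, G, H, F, A. The 9th vertex is A.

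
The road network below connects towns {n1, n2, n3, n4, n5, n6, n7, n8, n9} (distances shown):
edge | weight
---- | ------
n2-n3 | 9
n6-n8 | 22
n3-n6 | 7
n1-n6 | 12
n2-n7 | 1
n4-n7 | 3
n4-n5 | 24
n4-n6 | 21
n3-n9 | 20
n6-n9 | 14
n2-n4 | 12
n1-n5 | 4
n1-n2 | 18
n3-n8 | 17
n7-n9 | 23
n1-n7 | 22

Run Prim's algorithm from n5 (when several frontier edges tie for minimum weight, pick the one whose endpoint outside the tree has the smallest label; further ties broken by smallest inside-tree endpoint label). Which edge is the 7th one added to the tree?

Prim, starting at n5.
Step 1: cheapest edge leaving the tree is n1-n5 (4); add n1.
Step 2: cheapest edge leaving the tree is n1-n6 (12); add n6.
Step 3: cheapest edge leaving the tree is n3-n6 (7); add n3.
Step 4: cheapest edge leaving the tree is n2-n3 (9); add n2.
Step 5: cheapest edge leaving the tree is n2-n7 (1); add n7.
Step 6: cheapest edge leaving the tree is n4-n7 (3); add n4.
Step 7: cheapest edge leaving the tree is n6-n9 (14); add n9.
Step 8: cheapest edge leaving the tree is n3-n8 (17); add n8.
The 7th edge added is n6-n9.

n6-n9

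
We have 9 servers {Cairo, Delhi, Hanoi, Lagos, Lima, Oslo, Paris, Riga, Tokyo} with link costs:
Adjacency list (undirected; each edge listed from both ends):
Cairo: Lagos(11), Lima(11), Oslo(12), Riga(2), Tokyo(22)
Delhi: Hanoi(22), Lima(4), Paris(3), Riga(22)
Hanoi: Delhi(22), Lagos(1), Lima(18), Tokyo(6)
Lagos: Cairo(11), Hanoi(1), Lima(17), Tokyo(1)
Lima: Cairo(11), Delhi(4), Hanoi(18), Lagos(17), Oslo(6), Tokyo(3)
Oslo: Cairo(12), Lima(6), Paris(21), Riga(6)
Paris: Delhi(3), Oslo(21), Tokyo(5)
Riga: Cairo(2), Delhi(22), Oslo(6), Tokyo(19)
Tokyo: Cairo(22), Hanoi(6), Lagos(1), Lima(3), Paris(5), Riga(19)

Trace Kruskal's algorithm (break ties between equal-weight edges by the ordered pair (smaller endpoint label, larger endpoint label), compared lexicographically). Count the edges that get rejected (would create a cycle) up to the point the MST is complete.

2

Kruskal's algorithm — process edges by increasing weight (ties by edge label):
Hanoi—Lagos (1): add — endpoints in different components.
Lagos—Tokyo (1): add — endpoints in different components.
Cairo—Riga (2): add — endpoints in different components.
Delhi—Paris (3): add — endpoints in different components.
Lima—Tokyo (3): add — endpoints in different components.
Delhi—Lima (4): add — endpoints in different components.
Paris—Tokyo (5): skip — Paris and Tokyo already connected.
Hanoi—Tokyo (6): skip — Hanoi and Tokyo already connected.
Lima—Oslo (6): add — endpoints in different components.
Oslo—Riga (6): add — endpoints in different components.
Edges rejected before the tree was complete: 2.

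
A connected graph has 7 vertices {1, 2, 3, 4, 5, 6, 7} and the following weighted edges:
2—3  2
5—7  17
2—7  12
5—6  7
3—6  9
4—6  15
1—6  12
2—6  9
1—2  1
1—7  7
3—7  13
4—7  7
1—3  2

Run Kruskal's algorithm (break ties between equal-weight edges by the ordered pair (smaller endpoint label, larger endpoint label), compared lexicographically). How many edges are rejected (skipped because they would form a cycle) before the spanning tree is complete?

Kruskal's algorithm — process edges by increasing weight (ties by edge label):
1—2 (1): add — endpoints in different components.
1—3 (2): add — endpoints in different components.
2—3 (2): skip — 2 and 3 already connected.
1—7 (7): add — endpoints in different components.
4—7 (7): add — endpoints in different components.
5—6 (7): add — endpoints in different components.
2—6 (9): add — endpoints in different components.
Edges rejected before the tree was complete: 1.

1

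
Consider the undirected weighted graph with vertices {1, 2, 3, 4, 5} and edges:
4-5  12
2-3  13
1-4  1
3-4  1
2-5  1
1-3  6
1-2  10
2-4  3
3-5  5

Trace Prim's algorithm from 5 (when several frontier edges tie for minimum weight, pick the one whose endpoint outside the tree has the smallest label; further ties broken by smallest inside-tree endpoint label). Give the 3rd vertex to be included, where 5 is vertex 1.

4

Prim's algorithm from 5:
Step 1: frontier [2-5 1, 3-5 5, 4-5 12] → take 2-5 (1); add 2.
Step 2: frontier [2-4 3, 1-2 10, 2-3 13, 3-5 5, 4-5 12] → take 2-4 (3); add 4.
Step 3: frontier [1-2 10, 2-3 13, 1-4 1, 3-4 1, 3-5 5] → take 1-4 (1); add 1.
Step 4: frontier [1-3 6, 2-3 13, 3-4 1, 3-5 5] → take 3-4 (1); add 3.
Vertex order: 5, 2, 4, 1, 3. The 3rd vertex is 4.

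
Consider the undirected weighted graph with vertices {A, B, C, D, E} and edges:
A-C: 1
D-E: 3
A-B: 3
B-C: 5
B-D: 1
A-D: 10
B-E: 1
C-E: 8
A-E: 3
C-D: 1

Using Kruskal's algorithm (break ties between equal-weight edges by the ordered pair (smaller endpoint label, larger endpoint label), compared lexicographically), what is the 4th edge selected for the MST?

C-D

Sort edges by weight, then run Kruskal:
A-C (1): add. Components now {A,C} {B} {D} {E}
B-D (1): add. Components now {A,C} {B,D} {E}
B-E (1): add. Components now {A,C} {B,D,E}
C-D (1): add. Components now {A,B,C,D,E}
The 4th edge added is C-D.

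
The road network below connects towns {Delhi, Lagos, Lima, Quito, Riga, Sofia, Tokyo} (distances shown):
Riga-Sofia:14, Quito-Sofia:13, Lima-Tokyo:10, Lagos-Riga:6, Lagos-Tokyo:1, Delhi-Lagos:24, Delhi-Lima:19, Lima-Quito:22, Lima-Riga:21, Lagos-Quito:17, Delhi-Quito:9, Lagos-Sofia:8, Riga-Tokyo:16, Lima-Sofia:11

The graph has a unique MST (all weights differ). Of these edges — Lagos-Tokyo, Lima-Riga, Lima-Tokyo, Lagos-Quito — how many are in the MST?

2

Kruskal's algorithm — process edges by increasing weight (ties by edge label):
Lagos-Tokyo (1): add — endpoints in different components.
Lagos-Riga (6): add — endpoints in different components.
Lagos-Sofia (8): add — endpoints in different components.
Delhi-Quito (9): add — endpoints in different components.
Lima-Tokyo (10): add — endpoints in different components.
Lima-Sofia (11): skip — Lima and Sofia already connected.
Quito-Sofia (13): add — endpoints in different components.
MST edge set: {Lagos-Tokyo, Lagos-Riga, Lagos-Sofia, Delhi-Quito, Lima-Tokyo, Quito-Sofia}.
Of the listed edges, {Lagos-Tokyo, Lima-Tokyo} are in the MST → 2.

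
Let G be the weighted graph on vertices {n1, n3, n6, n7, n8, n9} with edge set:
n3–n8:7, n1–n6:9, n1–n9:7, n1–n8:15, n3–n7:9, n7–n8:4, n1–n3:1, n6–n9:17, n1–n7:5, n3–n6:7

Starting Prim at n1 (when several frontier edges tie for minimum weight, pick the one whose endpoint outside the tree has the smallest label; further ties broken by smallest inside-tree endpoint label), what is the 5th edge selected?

Prim's algorithm from n1:
Step 1: cheapest edge leaving the tree is n1–n3 (1); add n3.
Step 2: cheapest edge leaving the tree is n1–n7 (5); add n7.
Step 3: cheapest edge leaving the tree is n7–n8 (4); add n8.
Step 4: cheapest edge leaving the tree is n3–n6 (7); add n6.
Step 5: cheapest edge leaving the tree is n1–n9 (7); add n9.
The 5th edge added is n1–n9.

n1-n9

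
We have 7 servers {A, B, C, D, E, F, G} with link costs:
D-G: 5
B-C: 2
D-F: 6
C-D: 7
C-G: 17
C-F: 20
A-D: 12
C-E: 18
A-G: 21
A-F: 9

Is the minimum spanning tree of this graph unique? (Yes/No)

Yes

Kruskal's algorithm — process edges by increasing weight (ties by edge label):
B-C (2): add. Components now {A} {B,C} {D} {E} {F} {G}
D-G (5): add. Components now {A} {B,C} {D,G} {E} {F}
D-F (6): add. Components now {A} {B,C} {D,F,G} {E}
C-D (7): add. Components now {A} {B,C,D,F,G} {E}
A-F (9): add. Components now {A,B,C,D,F,G} {E}
A-D (12): skip — A and D already connected.
C-G (17): skip — C and G already connected.
C-E (18): add. Components now {A,B,C,D,E,F,G}
Every non-tree edge has weight strictly greater than the heaviest edge on the tree path between its endpoints, so the MST is unique.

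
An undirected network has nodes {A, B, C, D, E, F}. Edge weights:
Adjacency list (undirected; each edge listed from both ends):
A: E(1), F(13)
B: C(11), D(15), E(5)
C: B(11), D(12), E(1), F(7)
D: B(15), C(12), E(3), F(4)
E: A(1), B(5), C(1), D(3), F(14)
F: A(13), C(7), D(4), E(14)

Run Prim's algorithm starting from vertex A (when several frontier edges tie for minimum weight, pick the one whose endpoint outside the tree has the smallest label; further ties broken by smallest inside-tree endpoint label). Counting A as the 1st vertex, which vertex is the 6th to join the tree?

B

Prim, starting at A.
Step 1: cheapest edge leaving the tree is A-E (1); add E.
Step 2: cheapest edge leaving the tree is C-E (1); add C.
Step 3: cheapest edge leaving the tree is D-E (3); add D.
Step 4: cheapest edge leaving the tree is D-F (4); add F.
Step 5: cheapest edge leaving the tree is B-E (5); add B.
Vertex order: A, E, C, D, F, B. The 6th vertex is B.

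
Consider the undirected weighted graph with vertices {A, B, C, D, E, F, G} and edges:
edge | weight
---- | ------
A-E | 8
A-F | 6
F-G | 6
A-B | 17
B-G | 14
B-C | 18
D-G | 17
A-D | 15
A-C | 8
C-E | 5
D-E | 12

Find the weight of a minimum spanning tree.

Kruskal: consider edges lightest-first.
C-E (5): add — endpoints in different components.
A-F (6): add — endpoints in different components.
F-G (6): add — endpoints in different components.
A-C (8): add — endpoints in different components.
A-E (8): skip — A and E already connected.
D-E (12): add — endpoints in different components.
B-G (14): add — endpoints in different components.
MST edges: C-E, A-F, F-G, A-C, D-E, B-G; total weight 5+6+6+8+12+14 = 51.

51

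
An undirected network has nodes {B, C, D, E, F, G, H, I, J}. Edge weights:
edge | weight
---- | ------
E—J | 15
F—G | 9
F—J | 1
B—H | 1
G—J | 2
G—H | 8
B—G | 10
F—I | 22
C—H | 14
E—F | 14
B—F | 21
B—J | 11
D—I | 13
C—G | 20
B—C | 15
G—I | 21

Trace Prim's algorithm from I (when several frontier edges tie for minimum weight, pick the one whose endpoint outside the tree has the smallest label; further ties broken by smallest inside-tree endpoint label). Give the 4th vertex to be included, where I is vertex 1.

Prim, starting at I.
Step 1: cheapest edge leaving the tree is D—I (13); add D.
Step 2: cheapest edge leaving the tree is G—I (21); add G.
Step 3: cheapest edge leaving the tree is G—J (2); add J.
Step 4: cheapest edge leaving the tree is F—J (1); add F.
Step 5: cheapest edge leaving the tree is G—H (8); add H.
Step 6: cheapest edge leaving the tree is B—H (1); add B.
Step 7: cheapest edge leaving the tree is C—H (14); add C.
Step 8: cheapest edge leaving the tree is E—F (14); add E.
Vertex order: I, D, G, J, F, H, B, C, E. The 4th vertex is J.

J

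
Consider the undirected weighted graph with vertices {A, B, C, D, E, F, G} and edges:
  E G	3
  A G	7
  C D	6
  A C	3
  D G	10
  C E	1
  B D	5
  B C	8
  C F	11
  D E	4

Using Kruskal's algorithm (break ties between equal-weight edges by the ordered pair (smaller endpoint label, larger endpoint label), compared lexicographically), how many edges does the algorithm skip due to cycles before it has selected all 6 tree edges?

4

Sort edges by weight, then run Kruskal:
C E (1): add — endpoints in different components.
A C (3): add — endpoints in different components.
E G (3): add — endpoints in different components.
D E (4): add — endpoints in different components.
B D (5): add — endpoints in different components.
C D (6): skip — C and D already connected.
A G (7): skip — A and G already connected.
B C (8): skip — B and C already connected.
D G (10): skip — D and G already connected.
C F (11): add — endpoints in different components.
Edges rejected before the tree was complete: 4.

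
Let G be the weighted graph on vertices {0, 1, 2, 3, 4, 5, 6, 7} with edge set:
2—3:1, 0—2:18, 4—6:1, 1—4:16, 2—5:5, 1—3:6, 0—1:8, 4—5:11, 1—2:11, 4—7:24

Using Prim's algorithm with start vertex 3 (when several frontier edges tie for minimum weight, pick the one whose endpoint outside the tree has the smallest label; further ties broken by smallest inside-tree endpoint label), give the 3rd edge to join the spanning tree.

Grow the tree from 3 using Prim:
Step 1: cheapest edge leaving the tree is 2—3 (1); add 2.
Step 2: cheapest edge leaving the tree is 2—5 (5); add 5.
Step 3: cheapest edge leaving the tree is 1—3 (6); add 1.
Step 4: cheapest edge leaving the tree is 0—1 (8); add 0.
Step 5: cheapest edge leaving the tree is 4—5 (11); add 4.
Step 6: cheapest edge leaving the tree is 4—6 (1); add 6.
Step 7: cheapest edge leaving the tree is 4—7 (24); add 7.
The 3rd edge added is 1—3.

1-3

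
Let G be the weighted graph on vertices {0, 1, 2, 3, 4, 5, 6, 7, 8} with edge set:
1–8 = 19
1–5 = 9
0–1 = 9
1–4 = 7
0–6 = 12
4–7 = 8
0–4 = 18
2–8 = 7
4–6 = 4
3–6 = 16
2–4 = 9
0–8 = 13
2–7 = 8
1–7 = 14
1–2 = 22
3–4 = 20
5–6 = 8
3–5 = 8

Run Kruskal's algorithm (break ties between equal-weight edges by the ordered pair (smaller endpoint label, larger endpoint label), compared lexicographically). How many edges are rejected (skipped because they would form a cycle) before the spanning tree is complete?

0

Sort edges by weight, then run Kruskal:
4–6 (4): add — endpoints in different components.
1–4 (7): add — endpoints in different components.
2–8 (7): add — endpoints in different components.
2–7 (8): add — endpoints in different components.
3–5 (8): add — endpoints in different components.
4–7 (8): add — endpoints in different components.
5–6 (8): add — endpoints in different components.
0–1 (9): add — endpoints in different components.
Edges rejected before the tree was complete: 0.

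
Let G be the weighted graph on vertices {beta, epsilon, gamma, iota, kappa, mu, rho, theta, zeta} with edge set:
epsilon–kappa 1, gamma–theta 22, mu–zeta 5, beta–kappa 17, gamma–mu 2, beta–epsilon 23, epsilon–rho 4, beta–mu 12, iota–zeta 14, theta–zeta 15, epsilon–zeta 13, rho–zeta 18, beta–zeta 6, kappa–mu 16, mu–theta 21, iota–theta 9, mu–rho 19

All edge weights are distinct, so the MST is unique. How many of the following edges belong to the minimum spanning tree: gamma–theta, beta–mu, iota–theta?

Kruskal's algorithm — process edges by increasing weight (ties by edge label):
epsilon–kappa (1): add — endpoints in different components.
gamma–mu (2): add — endpoints in different components.
epsilon–rho (4): add — endpoints in different components.
mu–zeta (5): add — endpoints in different components.
beta–zeta (6): add — endpoints in different components.
iota–theta (9): add — endpoints in different components.
beta–mu (12): skip — mu and beta already connected.
epsilon–zeta (13): add — endpoints in different components.
iota–zeta (14): add — endpoints in different components.
MST edge set: {epsilon–kappa, gamma–mu, epsilon–rho, mu–zeta, beta–zeta, iota–theta, epsilon–zeta, iota–zeta}.
Of the listed edges, {iota–theta} are in the MST → 1.

1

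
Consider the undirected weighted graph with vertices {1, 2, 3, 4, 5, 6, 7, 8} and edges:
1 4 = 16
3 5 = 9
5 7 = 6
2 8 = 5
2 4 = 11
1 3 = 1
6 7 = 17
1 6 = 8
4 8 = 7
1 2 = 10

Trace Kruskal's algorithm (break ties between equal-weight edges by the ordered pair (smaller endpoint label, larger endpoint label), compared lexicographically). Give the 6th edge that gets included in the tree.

Kruskal: consider edges lightest-first.
1 3 (1): add — endpoints in different components.
2 8 (5): add — endpoints in different components.
5 7 (6): add — endpoints in different components.
4 8 (7): add — endpoints in different components.
1 6 (8): add — endpoints in different components.
3 5 (9): add — endpoints in different components.
1 2 (10): add — endpoints in different components.
The 6th edge added is 3 5.

3-5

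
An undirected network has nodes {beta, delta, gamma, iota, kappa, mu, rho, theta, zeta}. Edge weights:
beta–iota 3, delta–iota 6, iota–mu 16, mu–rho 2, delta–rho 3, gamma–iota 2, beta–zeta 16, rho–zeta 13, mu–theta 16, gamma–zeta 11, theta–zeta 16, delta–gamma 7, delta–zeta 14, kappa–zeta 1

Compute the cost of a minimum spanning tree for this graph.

Grow the tree from gamma using Prim:
Step 1: frontier [gamma–iota 2, delta–gamma 7, gamma–zeta 11] → take gamma–iota (2); add iota.
Step 2: frontier [delta–gamma 7, gamma–zeta 11, beta–iota 3, delta–iota 6, iota–mu 16] → take beta–iota (3); add beta.
Step 3: frontier [beta–zeta 16, delta–gamma 7, gamma–zeta 11, delta–iota 6, iota–mu 16] → take delta–iota (6); add delta.
Step 4: frontier [beta–zeta 16, delta–rho 3, delta–zeta 14, gamma–zeta 11, iota–mu 16] → take delta–rho (3); add rho.
Step 5: frontier [beta–zeta 16, delta–zeta 14, gamma–zeta 11, iota–mu 16, mu–rho 2, rho–zeta 13] → take mu–rho (2); add mu.
Step 6: frontier [beta–zeta 16, delta–zeta 14, gamma–zeta 11, mu–theta 16, rho–zeta 13] → take gamma–zeta (11); add zeta.
Step 7: frontier [mu–theta 16, kappa–zeta 1, theta–zeta 16] → take kappa–zeta (1); add kappa.
Step 8: frontier [mu–theta 16, theta–zeta 16] → take mu–theta (16); add theta.
MST edges: gamma–iota, beta–iota, delta–iota, delta–rho, mu–rho, gamma–zeta, kappa–zeta, mu–theta; total weight 2+3+6+3+2+11+1+16 = 44.

44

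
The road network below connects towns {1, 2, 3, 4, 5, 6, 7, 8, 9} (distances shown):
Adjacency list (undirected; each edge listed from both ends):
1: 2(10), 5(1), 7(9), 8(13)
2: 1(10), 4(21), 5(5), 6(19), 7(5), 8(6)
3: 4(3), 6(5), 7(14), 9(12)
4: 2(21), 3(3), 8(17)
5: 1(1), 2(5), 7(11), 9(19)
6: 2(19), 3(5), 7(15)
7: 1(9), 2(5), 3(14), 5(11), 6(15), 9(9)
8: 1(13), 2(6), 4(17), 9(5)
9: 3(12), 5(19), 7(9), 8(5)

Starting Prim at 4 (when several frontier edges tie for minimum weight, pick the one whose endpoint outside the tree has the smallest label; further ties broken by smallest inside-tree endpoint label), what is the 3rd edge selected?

Grow the tree from 4 using Prim:
Step 1: cheapest edge leaving the tree is 3-4 (3); add 3.
Step 2: cheapest edge leaving the tree is 3-6 (5); add 6.
Step 3: cheapest edge leaving the tree is 3-9 (12); add 9.
Step 4: cheapest edge leaving the tree is 8-9 (5); add 8.
Step 5: cheapest edge leaving the tree is 2-8 (6); add 2.
Step 6: cheapest edge leaving the tree is 2-5 (5); add 5.
Step 7: cheapest edge leaving the tree is 1-5 (1); add 1.
Step 8: cheapest edge leaving the tree is 2-7 (5); add 7.
The 3rd edge added is 3-9.

3-9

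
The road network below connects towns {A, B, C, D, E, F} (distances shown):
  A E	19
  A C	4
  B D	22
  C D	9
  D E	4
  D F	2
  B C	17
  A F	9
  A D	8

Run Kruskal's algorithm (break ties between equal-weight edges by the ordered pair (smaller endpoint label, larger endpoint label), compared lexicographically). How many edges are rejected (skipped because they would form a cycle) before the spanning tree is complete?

Sort edges by weight, then run Kruskal:
D F (2): add. Components now {A} {B} {C} {D,F} {E}
A C (4): add. Components now {A,C} {B} {D,F} {E}
D E (4): add. Components now {A,C} {B} {D,E,F}
A D (8): add. Components now {A,C,D,E,F} {B}
A F (9): skip — A and F already connected.
C D (9): skip — C and D already connected.
B C (17): add. Components now {A,B,C,D,E,F}
Edges rejected before the tree was complete: 2.

2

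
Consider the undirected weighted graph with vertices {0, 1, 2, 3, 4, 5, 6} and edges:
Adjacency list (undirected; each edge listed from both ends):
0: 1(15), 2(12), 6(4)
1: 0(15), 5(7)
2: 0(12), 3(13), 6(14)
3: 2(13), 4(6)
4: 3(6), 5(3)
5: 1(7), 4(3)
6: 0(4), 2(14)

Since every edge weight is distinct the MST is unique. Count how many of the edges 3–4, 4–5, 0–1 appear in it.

2

Kruskal's algorithm — process edges by increasing weight (ties by edge label):
4–5 (3): add. Components now {0} {1} {2} {3} {4,5} {6}
0–6 (4): add. Components now {0,6} {1} {2} {3} {4,5}
3–4 (6): add. Components now {0,6} {1} {2} {3,4,5}
1–5 (7): add. Components now {0,6} {1,3,4,5} {2}
0–2 (12): add. Components now {0,2,6} {1,3,4,5}
2–3 (13): add. Components now {0,1,2,3,4,5,6}
MST edge set: {4–5, 0–6, 3–4, 1–5, 0–2, 2–3}.
Of the listed edges, {3–4, 4–5} are in the MST → 2.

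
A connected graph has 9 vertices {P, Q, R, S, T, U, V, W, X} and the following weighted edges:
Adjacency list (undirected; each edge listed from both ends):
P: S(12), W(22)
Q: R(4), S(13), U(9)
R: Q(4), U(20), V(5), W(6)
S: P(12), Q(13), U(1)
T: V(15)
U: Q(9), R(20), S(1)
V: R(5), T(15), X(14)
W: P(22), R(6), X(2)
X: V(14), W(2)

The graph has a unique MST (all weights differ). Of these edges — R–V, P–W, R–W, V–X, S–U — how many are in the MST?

Sort edges by weight, then run Kruskal:
S–U (1): add — endpoints in different components.
W–X (2): add — endpoints in different components.
Q–R (4): add — endpoints in different components.
R–V (5): add — endpoints in different components.
R–W (6): add — endpoints in different components.
Q–U (9): add — endpoints in different components.
P–S (12): add — endpoints in different components.
Q–S (13): skip — S and Q already connected.
V–X (14): skip — V and X already connected.
T–V (15): add — endpoints in different components.
MST edge set: {S–U, W–X, Q–R, R–V, R–W, Q–U, P–S, T–V}.
Of the listed edges, {R–V, R–W, S–U} are in the MST → 3.

3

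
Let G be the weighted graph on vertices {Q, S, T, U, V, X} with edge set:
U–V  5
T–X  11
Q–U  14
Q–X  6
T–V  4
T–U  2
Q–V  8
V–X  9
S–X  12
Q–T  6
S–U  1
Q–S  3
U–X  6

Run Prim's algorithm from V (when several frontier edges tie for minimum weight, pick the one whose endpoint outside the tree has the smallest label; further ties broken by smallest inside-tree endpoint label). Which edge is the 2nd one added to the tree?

T-U

Prim's algorithm from V:
Step 1: cheapest edge leaving the tree is T–V (4); add T.
Step 2: cheapest edge leaving the tree is T–U (2); add U.
Step 3: cheapest edge leaving the tree is S–U (1); add S.
Step 4: cheapest edge leaving the tree is Q–S (3); add Q.
Step 5: cheapest edge leaving the tree is Q–X (6); add X.
The 2nd edge added is T–U.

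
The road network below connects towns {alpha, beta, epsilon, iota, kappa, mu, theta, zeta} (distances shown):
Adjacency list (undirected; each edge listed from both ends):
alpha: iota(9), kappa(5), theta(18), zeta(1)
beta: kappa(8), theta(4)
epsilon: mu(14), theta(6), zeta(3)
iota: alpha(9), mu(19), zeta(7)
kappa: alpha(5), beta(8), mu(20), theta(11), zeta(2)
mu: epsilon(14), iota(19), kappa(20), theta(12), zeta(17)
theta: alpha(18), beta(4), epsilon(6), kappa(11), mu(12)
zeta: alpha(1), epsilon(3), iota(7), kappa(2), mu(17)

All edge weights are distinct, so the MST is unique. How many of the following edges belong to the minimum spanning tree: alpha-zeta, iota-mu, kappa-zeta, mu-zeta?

2

Kruskal's algorithm — process edges by increasing weight (ties by edge label):
alpha-zeta (1): add — endpoints in different components.
kappa-zeta (2): add — endpoints in different components.
epsilon-zeta (3): add — endpoints in different components.
beta-theta (4): add — endpoints in different components.
alpha-kappa (5): skip — alpha and kappa already connected.
epsilon-theta (6): add — endpoints in different components.
iota-zeta (7): add — endpoints in different components.
beta-kappa (8): skip — beta and kappa already connected.
alpha-iota (9): skip — iota and alpha already connected.
kappa-theta (11): skip — theta and kappa already connected.
mu-theta (12): add — endpoints in different components.
MST edge set: {alpha-zeta, kappa-zeta, epsilon-zeta, beta-theta, epsilon-theta, iota-zeta, mu-theta}.
Of the listed edges, {alpha-zeta, kappa-zeta} are in the MST → 2.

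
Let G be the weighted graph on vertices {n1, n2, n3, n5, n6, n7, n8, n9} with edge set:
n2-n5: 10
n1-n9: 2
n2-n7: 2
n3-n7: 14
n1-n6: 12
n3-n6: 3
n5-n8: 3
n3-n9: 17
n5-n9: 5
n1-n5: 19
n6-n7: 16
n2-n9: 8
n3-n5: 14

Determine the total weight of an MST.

35

Kruskal: consider edges lightest-first.
n1-n9 (2): add — endpoints in different components.
n2-n7 (2): add — endpoints in different components.
n3-n6 (3): add — endpoints in different components.
n5-n8 (3): add — endpoints in different components.
n5-n9 (5): add — endpoints in different components.
n2-n9 (8): add — endpoints in different components.
n2-n5 (10): skip — n5 and n2 already connected.
n1-n6 (12): add — endpoints in different components.
MST edges: n1-n9, n2-n7, n3-n6, n5-n8, n5-n9, n2-n9, n1-n6; total weight 2+2+3+3+5+8+12 = 35.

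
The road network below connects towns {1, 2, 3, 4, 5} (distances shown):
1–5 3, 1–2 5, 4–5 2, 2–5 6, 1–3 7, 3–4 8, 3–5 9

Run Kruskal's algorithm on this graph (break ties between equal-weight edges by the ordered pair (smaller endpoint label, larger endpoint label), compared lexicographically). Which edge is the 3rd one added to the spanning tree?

1-2

Kruskal: consider edges lightest-first.
4–5 (2): add. Components now {1} {2} {3} {4,5}
1–5 (3): add. Components now {1,4,5} {2} {3}
1–2 (5): add. Components now {1,2,4,5} {3}
2–5 (6): skip — 2 and 5 already connected.
1–3 (7): add. Components now {1,2,3,4,5}
The 3rd edge added is 1–2.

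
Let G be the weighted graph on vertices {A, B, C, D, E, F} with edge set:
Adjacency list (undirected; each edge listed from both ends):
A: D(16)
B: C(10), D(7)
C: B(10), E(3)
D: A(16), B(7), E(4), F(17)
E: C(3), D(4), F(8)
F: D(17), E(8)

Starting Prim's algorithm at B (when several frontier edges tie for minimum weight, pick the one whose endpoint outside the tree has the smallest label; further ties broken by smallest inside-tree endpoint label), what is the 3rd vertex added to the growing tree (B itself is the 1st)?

Prim's algorithm from B:
Step 1: cheapest edge leaving the tree is B-D (7); add D.
Step 2: cheapest edge leaving the tree is D-E (4); add E.
Step 3: cheapest edge leaving the tree is C-E (3); add C.
Step 4: cheapest edge leaving the tree is E-F (8); add F.
Step 5: cheapest edge leaving the tree is A-D (16); add A.
Vertex order: B, D, E, C, F, A. The 3rd vertex is E.

E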